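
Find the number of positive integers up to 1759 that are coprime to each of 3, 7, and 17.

|div by 3|=586, |div by 7|=251, |div by 17|=103.
|div by 3&7|=83, |div by 3&17|=34, |div by 7&17|=14, |div by all|=4.
By inclusion-exclusion, divisible by at least one: 586+251+103-83-34-14+4 = 813.
Not divisible by any: 1759 - 813.

Final answer: 946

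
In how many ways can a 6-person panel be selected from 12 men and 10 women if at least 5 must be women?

Sum over valid woman counts:
C(10,5)C(12,1) = 3024
C(10,6)C(12,0) = 210
Total: 3024 + 210.

Final answer: 3234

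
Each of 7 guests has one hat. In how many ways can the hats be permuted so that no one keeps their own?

Derangements satisfy D(n) = (n-1)(D(n-1) + D(n-2)), starting from D(0)=1, D(1)=0.
D(2) = 1 x (0 + 1) = 1
D(3) = 2 x (1 + 0) = 2
D(4) = 3 x (2 + 1) = 9
D(5) = 4 x (9 + 2) = 44
D(6) = 5 x (44 + 9) = 265
D(7) = 6 x (D(6) + D(5)) = 6 x (265 + 44)

Final answer: D(7) = 1854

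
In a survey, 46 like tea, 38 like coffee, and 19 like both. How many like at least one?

|A union B| = |A| + |B| - |A intersect B| = 46 + 38 - 19.

Final answer: 65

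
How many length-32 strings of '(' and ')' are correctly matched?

This is a standard Catalan-number count: the answer is C_n. Here n = 16 (pairs).
Using C_0 = 1 and C_(k+1) = C_k x 2(2k+1)/(k+2), build up term by term: C_1=1, C_2=2, C_3=5, C_4=14, C_5=42, C_6=132, C_7=429, C_8=1430, C_9=4862, C_10=16796, C_11=58786, C_12=208012, C_13=742900, C_14=2674440, C_15=9694845, C_16=35357670.

Final answer: C_{16} = 35357670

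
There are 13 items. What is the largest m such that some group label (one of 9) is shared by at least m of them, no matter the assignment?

There are 9 possible values for group label (one of 9). With 13 items and 9 categories, by pigeonhole: ceiling(13/9).

Final answer: 2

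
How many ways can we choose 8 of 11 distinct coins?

C(11,8) = 11!/(8! x 3!).

Final answer: \binom{11}{8} = 165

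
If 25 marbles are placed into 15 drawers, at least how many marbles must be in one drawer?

By the pigeonhole principle: ceiling(25/15).

Final answer: 2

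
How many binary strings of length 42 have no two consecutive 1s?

Classify by the final bit: ...0 gives a(n-1) strings, ...01 gives a(n-2) strings. Thus a(n) = a(n-1) + a(n-2) with a(1)=2, a(2)=3.
Building up term by term: a(1)=2, a(2)=3, a(3)=5, a(4)=8, a(5)=13, a(6)=21, a(7)=34, a(8)=55, a(9)=89, a(10)=144, a(11)=233, a(12)=377, a(13)=610, a(14)=987, a(15)=1597, a(16)=2584, a(17)=4181, a(18)=6765, a(19)=10946, a(20)=17711, a(21)=28657, a(22)=46368, a(23)=75025, a(24)=121393, a(25)=196418, a(26)=317811, a(27)=514229, a(28)=832040, a(29)=1346269, a(30)=2178309, a(31)=3524578, a(32)=5702887, a(33)=9227465, a(34)=14930352, a(35)=24157817, a(36)=39088169, a(37)=63245986, a(38)=102334155, a(39)=165580141, a(40)=267914296, a(41)=433494437, a(42)=701408733.

Final answer: 701408733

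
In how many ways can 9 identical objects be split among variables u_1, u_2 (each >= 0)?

Stars and bars with 9 stars and 1 bars:
C(9+2-1, 2-1) = C(10,1).

Final answer: C(10,1) = 10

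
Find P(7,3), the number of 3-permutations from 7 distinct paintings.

P(7,3) = 7!/(7-3)! = 7!/4!.

Final answer: P(7,3) = 210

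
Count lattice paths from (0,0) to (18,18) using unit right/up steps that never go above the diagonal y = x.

Total monotonic paths to (18,18): C(36,18) = 9075135300.
Reflecting each bad path at its first crossing gives a bijection with paths to (17,19): C(36,19) = 8597496600.
Valid Dyck paths: 9075135300 - 8597496600.
(This is the Catalan number C_{18}.)

Final answer: C_{18} = 477638700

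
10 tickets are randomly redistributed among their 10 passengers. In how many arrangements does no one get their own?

D(n) = (n-1)(D(n-1) + D(n-2)), D(0)=1, D(1)=0.
D(2) = 1 x (0 + 1) = 1
D(3) = 2 x (1 + 0) = 2
D(4) = 3 x (2 + 1) = 9
D(5) = 4 x (9 + 2) = 44
D(6) = 5 x (44 + 9) = 265
D(7) = 6 x (265 + 44) = 1854
D(8) = 7 x (1854 + 265) = 14833
D(9) = 8 x (14833 + 1854) = 133496
D(10) = 9 x (D(9) + D(8)) = 9 x (133496 + 14833)

Final answer: D(10) = 1334961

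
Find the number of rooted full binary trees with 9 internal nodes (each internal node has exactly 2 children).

This is counted by the nth Catalan number C_n. Here n = 9.
C_n = (2n)!/(n!(n+1)!), so C_{9} = 18!/(9! x 10!) = C(18,9)/10 = 48620/10.

Final answer: C_{9} = 4862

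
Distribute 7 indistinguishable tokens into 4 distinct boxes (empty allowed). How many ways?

Stars and bars: C(n+k-1, k-1) = C(10,3).

Final answer: C(10,3) = 120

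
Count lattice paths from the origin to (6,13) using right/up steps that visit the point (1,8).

Paths (0,0)->(1,8): C(9,8) = 9.
Paths (1,8)->(6,13): C(10,5) = 252.
By multiplication principle: 9 x 252.

Final answer: 2268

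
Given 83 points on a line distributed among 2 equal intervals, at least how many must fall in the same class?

By pigeonhole with 83 objects and 2 categories: ceiling(83/2).

Final answer: 42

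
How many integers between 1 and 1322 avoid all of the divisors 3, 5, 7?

|div by 3|=440, |div by 5|=264, |div by 7|=188.
|div by 3&5|=88, |div by 3&7|=62, |div by 5&7|=37, |div by all|=12.
By inclusion-exclusion, divisible by at least one: 440+264+188-88-62-37+12 = 717.
Not divisible by any: 1322 - 717.

Final answer: 605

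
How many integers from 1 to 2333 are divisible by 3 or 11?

Multiples of 3: 777. Multiples of 11: 212. Of both (lcm=33): 70.
By inclusion-exclusion: 777 + 212 - 70.

Final answer: 919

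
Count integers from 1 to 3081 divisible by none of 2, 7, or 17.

|div by 2|=1540, |div by 7|=440, |div by 17|=181.
|div by 2&7|=220, |div by 2&17|=90, |div by 7&17|=25, |div by all|=12.
By inclusion-exclusion, divisible by at least one: 1540+440+181-220-90-25+12 = 1838.
Not divisible by any: 3081 - 1838.

Final answer: 1243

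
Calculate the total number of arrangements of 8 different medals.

The number of ways to arrange 8 distinct objects is 8!.

Final answer: 8! = 40320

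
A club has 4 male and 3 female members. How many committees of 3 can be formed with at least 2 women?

Sum over valid woman counts:
C(3,2)C(4,1) = 12
C(3,3)C(4,0) = 1
Total: 12 + 1.

Final answer: 13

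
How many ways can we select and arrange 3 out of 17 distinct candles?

P(17,3) = 17!/(17-3)! = 17!/14!.

Final answer: P(17,3) = 4080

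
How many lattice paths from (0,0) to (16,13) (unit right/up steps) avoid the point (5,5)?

Total paths to (16,13): C(29,13) = 67863915.
Paths through (5,5): C(10,5) x C(19,8) = 19046664.
Avoiding (5,5): 67863915 - 19046664.

Final answer: 48817251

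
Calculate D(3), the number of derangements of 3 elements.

Use the recurrence D(n) = (n-1)(D(n-1) + D(n-2)) with D(0)=1, D(1)=0.
D(2) = 1 x (0 + 1) = 1
D(3) = 2 x (D(2) + D(1)) = 2 x (1 + 0)

Final answer: D(3) = 2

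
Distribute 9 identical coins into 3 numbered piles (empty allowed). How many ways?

Stars and bars: C(n+k-1, k-1) = C(11,2).

Final answer: C(11,2) = 55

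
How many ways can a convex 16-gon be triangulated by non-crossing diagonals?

This is counted by the nth Catalan number C_n. Here n = 16 - 2 = 14.
C_n = C(2n,n)/(n+1), so C_{14} = C(28,14)/15 = 40116600/15.

Final answer: C_{14} = 2674440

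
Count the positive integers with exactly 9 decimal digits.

These are the integers in [10^8, 10^9), so the count is 10^9 - 10^8 = 9 x 10^8.

Final answer: 900000000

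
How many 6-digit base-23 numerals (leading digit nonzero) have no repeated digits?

The leading digit has 22 choices (anything but zero); the next has 22 (anything but the first), then 21, and so on, one fewer each time.
Total: 22 x 22 x 21 x 20 x 19 x 18.

Final answer: 69521760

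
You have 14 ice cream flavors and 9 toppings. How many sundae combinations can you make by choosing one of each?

By the multiplication principle: 14 x 9.

Final answer: 126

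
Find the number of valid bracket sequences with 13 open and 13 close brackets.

The structures are counted by the Catalan number C_n. Here n = 13 (pairs).
C_n = C(2n,n) - C(2n,n+1), so C_{13} = C(26,13) - C(26,14) = 10400600 - 9657700.

Final answer: C_{13} = 742900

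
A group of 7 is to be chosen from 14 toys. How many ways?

C(14,7) = 14!/(7! x 7!).

Final answer: \binom{14}{7} = 3432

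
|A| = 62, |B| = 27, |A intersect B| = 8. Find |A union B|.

|A union B| = |A| + |B| - |A intersect B| = 62 + 27 - 8.

Final answer: 81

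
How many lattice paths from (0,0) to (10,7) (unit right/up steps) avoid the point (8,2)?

Total paths to (10,7): C(17,7) = 19448.
Paths through (8,2): C(10,2) x C(7,5) = 945.
Avoiding (8,2): 19448 - 945.

Final answer: 18503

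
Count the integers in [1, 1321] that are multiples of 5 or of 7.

Multiples of 5: 264. Multiples of 7: 188. Of both (lcm=35): 37.
By inclusion-exclusion: 264 + 188 - 37.

Final answer: 415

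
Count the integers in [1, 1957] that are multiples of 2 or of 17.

Multiples of 2: 978. Multiples of 17: 115. Of both (lcm=34): 57.
By inclusion-exclusion: 978 + 115 - 57.

Final answer: 1036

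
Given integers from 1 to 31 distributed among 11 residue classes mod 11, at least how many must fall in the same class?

By pigeonhole with 31 objects and 11 categories: ceiling(31/11).

Final answer: 3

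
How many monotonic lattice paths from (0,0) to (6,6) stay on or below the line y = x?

Total monotonic paths to (6,6): C(12,6) = 924.
By the reflection principle, paths that go above the diagonal number C(12,7) = 792.
Valid Dyck paths: 924 - 792.
(This is the Catalan number C_{6}.)

Final answer: C_{6} = 132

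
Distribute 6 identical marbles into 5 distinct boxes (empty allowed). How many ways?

Stars and bars: C(n+k-1, k-1) = C(10,4).

Final answer: C(10,4) = 210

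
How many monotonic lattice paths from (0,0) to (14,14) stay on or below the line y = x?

Total monotonic paths to (14,14): C(28,14) = 40116600.
A path is bad iff it touches y = x + 1; reflecting its initial segment maps bad paths bijectively onto all paths to (13,15), of which there are C(28,15) = 37442160.
Valid Dyck paths: 40116600 - 37442160.
(These counts are the Catalan numbers.)

Final answer: C_{14} = 2674440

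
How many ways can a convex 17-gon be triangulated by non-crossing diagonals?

This is counted by the nth Catalan number C_n. Here n = 17 - 2 = 15.
C_n = C(2n,n)/(n+1), so C_{15} = C(30,15)/16 = 155117520/16.

Final answer: C_{15} = 9694845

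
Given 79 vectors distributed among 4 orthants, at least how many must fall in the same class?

By pigeonhole with 79 objects and 4 categories: ceiling(79/4).

Final answer: 20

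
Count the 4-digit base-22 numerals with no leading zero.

Leading digit: 21 options (nonzero). Other 3 digit(s): 22 options each.
Total: 21 x 22^3.

Final answer: 223608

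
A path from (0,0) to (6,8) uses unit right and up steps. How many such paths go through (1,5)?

Paths (0,0)->(1,5): C(6,5) = 6.
Paths (1,5)->(6,8): C(8,3) = 56.
By multiplication principle: 6 x 56.

Final answer: 336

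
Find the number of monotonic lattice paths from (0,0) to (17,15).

Each path has 17 right steps and 15 up steps in some order (32 steps total).
Choose which 15 of the 32 steps are up: C(32,15).

Final answer: C(32,15) = 565722720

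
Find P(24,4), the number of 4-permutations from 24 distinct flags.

P(24,4) = 24!/(24-4)! = 24!/20!.

Final answer: P(24,4) = 255024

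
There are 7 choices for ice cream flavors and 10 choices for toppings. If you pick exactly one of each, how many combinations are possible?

By the multiplication principle: 7 x 10.

Final answer: 70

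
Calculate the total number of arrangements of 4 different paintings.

The number of ways to arrange 4 distinct objects is 4!.

Final answer: 4! = 24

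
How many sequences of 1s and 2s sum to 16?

Let f(n) count the ways. The last step is size 1 or 2, so f(n) = f(n-1) + f(n-2) with f(1)=1, f(2)=2.
Computing successive values: f(1)=1, f(2)=2, f(3)=3, f(4)=5, f(5)=8, f(6)=13, f(7)=21, f(8)=34, f(9)=55, f(10)=89, f(11)=144, f(12)=233, f(13)=377, f(14)=610, f(15)=987, f(16)=1597.

Final answer: 1597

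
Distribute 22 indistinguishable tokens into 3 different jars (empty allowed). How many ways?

Stars and bars: C(n+k-1, k-1) = C(24,2).

Final answer: C(24,2) = 276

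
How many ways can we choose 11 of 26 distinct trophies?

C(26,11) = 26!/(11! x 15!).

Final answer: \binom{26}{11} = 7726160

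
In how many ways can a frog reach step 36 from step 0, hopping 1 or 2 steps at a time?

Let f(n) be the number of climbs. Removing the last move (1 or 2 steps) gives f(n) = f(n-1) + f(n-2); base cases f(1)=1, f(2)=2.
Iterating the recurrence: f(1)=1, f(2)=2, f(3)=3, f(4)=5, f(5)=8, f(6)=13, f(7)=21, f(8)=34, f(9)=55, f(10)=89, f(11)=144, f(12)=233, f(13)=377, f(14)=610, f(15)=987, f(16)=1597, f(17)=2584, f(18)=4181, f(19)=6765, f(20)=10946, f(21)=17711, f(22)=28657, f(23)=46368, f(24)=75025, f(25)=121393, f(26)=196418, f(27)=317811, f(28)=514229, f(29)=832040, f(30)=1346269, f(31)=2178309, f(32)=3524578, f(33)=5702887, f(34)=9227465, f(35)=14930352, f(36)=24157817.

Final answer: 24157817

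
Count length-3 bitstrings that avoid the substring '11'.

Let a(n) count valid strings. If the last bit is 0 the prefix is any valid string of length n-1; if it is 1 the string must end in 01 with a valid prefix of length n-2. So a(n) = a(n-1) + a(n-2), a(1)=2, a(2)=3.
Building up term by term: a(1)=2, a(2)=3, a(3)=5.

Final answer: 5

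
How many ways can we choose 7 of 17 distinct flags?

C(17,7) = 17!/(7! x 10!).

Final answer: \binom{17}{7} = 19448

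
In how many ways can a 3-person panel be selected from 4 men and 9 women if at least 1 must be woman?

Sum over valid woman counts:
C(9,1)C(4,2) = 54
C(9,2)C(4,1) = 144
C(9,3)C(4,0) = 84
Total: 54 + 144 + 84.

Final answer: 282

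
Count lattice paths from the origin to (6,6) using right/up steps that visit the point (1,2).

Paths (0,0)->(1,2): C(3,2) = 3.
Paths (1,2)->(6,6): C(9,4) = 126.
By multiplication principle: 3 x 126.

Final answer: 378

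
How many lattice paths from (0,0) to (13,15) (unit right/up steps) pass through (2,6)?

Paths (0,0)->(2,6): C(8,6) = 28.
Paths (2,6)->(13,15): C(20,9) = 167960.
By multiplication principle: 28 x 167960.

Final answer: 4702880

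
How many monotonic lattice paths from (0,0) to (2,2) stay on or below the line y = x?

Total monotonic paths to (2,2): C(4,2) = 6.
Paths that cross above y=x (reflection bijection): C(4,3) = 4.
Valid Dyck paths: 6 - 4.
(Equivalently, C_{2} = C(4,2)/3 = 6/3.)

Final answer: C_{2} = 2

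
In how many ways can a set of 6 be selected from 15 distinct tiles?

C(15,6) = 15!/(6! x (15-6)!).

Final answer: C(15,6) = 5005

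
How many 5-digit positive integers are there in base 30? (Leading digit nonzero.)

In base 30, the leading digit has 29 choices (1..29); each of the remaining 4 digits has 30 choices.
Total: 29 x 30^4.

Final answer: 23490000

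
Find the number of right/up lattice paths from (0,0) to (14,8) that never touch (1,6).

Total paths to (14,8): C(22,8) = 319770.
Paths through (1,6): C(7,6) x C(15,2) = 735.
Avoiding (1,6): 319770 - 735.

Final answer: 319035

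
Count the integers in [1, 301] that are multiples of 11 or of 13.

Multiples of 11: 27. Multiples of 13: 23. Of both (lcm=143): 2.
By inclusion-exclusion: 27 + 23 - 2.

Final answer: 48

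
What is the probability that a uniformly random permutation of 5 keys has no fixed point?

Use the recurrence D(n) = (n-1)(D(n-1) + D(n-2)) with D(0)=1, D(1)=0.
Building up: D(2)=1, D(3)=2, D(4)=9, D(5)=44.
Total arrangements: 5! = 120.
Probability = D(5)/5! = 11/30.

Final answer: D(5)/5! = 44/120 = 0.366667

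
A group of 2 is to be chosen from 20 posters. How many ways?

C(20,2) = 20!/(2! x (20-2)!).

Final answer: C(20,2) = 190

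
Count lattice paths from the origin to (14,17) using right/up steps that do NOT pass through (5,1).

Total paths to (14,17): C(31,17) = 265182525.
Paths through (5,1): C(6,1) x C(25,16) = 12257850.
Avoiding (5,1): 265182525 - 12257850.

Final answer: 252924675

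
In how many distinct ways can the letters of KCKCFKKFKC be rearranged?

Letters (C:3, F:2, K:5). Total letters: 10.
Permutations = 10!/(5! x 3! x 2!).

Final answer: 2520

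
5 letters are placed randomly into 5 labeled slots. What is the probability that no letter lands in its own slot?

Derangements satisfy D(n) = (n-1)(D(n-1) + D(n-2)), starting from D(0)=1, D(1)=0.
Building up: D(2)=1, D(3)=2, D(4)=9, D(5)=44.
Total arrangements: 5! = 120.
Probability = D(5)/5! = 11/30.

Final answer: D(5)/5! = 44/120 = 0.366667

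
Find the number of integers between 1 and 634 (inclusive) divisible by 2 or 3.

Multiples of 2: 317. Multiples of 3: 211. Of both (lcm=6): 105.
By inclusion-exclusion: 317 + 211 - 105.

Final answer: 423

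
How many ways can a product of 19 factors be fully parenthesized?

This is a standard Catalan-number count: the answer is C_n. Here n = 19 - 1 = 18.
C_n = C(2n,n)/(n+1), so C_{18} = C(36,18)/19 = 9075135300/19.

Final answer: C_{18} = 477638700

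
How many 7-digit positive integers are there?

These are the integers in [10^6, 10^7), so the count is 10^7 - 10^6 = 9 x 10^6.

Final answer: 9000000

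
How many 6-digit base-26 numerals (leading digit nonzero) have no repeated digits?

First digit: 25 (nonzero). Second: 25 (not first). Third: 24, etc.
Total: 25 x 25 x 24 x 23 x 22 x 21.

Final answer: 159390000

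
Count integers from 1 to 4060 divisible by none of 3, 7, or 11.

|div by 3|=1353, |div by 7|=580, |div by 11|=369.
|div by 3&7|=193, |div by 3&11|=123, |div by 7&11|=52, |div by all|=17.
By inclusion-exclusion, divisible by at least one: 1353+580+369-193-123-52+17 = 1951.
Not divisible by any: 4060 - 1951.

Final answer: 2109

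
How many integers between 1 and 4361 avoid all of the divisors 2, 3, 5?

|div by 2|=2180, |div by 3|=1453, |div by 5|=872.
|div by 2&3|=726, |div by 2&5|=436, |div by 3&5|=290, |div by all|=145.
By inclusion-exclusion, divisible by at least one: 2180+1453+872-726-436-290+145 = 3198.
Not divisible by any: 4361 - 3198.

Final answer: 1163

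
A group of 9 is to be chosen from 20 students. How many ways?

C(20,9) = 20!/(9! x 11!).

Final answer: \binom{20}{9} = 167960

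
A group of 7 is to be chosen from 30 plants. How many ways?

C(30,7) = 30!/(7! x 23!).

Final answer: \binom{30}{7} = 2035800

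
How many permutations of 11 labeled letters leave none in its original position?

D(n) = (n-1)(D(n-1) + D(n-2)), D(0)=1, D(1)=0.
D(2) = 1 x (0 + 1) = 1
D(3) = 2 x (1 + 0) = 2
D(4) = 3 x (2 + 1) = 9
D(5) = 4 x (9 + 2) = 44
D(6) = 5 x (44 + 9) = 265
D(7) = 6 x (265 + 44) = 1854
D(8) = 7 x (1854 + 265) = 14833
D(9) = 8 x (14833 + 1854) = 133496
D(10) = 9 x (133496 + 14833) = 1334961
D(11) = 10 x (D(10) + D(9)) = 10 x (1334961 + 133496)

Final answer: D(11) = 14684570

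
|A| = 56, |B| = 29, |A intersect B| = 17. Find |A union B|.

|A union B| = |A| + |B| - |A intersect B| = 56 + 29 - 17.

Final answer: 68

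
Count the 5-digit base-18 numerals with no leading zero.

In base 18, the leading digit has 17 choices (1..17); each of the remaining 4 digits has 18 choices.
Total: 17 x 18^4.

Final answer: 1784592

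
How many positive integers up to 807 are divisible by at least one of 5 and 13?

Multiples of 5: 161. Multiples of 13: 62. Of both (lcm=65): 12.
By inclusion-exclusion: 161 + 62 - 12.

Final answer: 211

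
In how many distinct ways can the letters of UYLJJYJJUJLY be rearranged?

Letters (J:5, L:2, U:2, Y:3). Total letters: 12.
Permutations = 12!/(5! x 3! x 2! x 2!).

Final answer: 166320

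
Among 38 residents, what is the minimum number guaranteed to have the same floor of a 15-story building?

There are 15 possible values for floor of a 15-story building. With 38 residents and 15 categories, by pigeonhole: ceiling(38/15).

Final answer: 3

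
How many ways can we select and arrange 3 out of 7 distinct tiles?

P(7,3) = 7!/(7-3)! = 7!/4!.

Final answer: P(7,3) = 210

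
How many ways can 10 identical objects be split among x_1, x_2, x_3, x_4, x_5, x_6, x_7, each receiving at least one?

Substitute x'_i = x_i - 1 (so x'_i >= 0). Then sum x'_i = 10 - 7 = 3.
Stars and bars: C(3+7-1, 7-1) = C(9,6).

Final answer: C(9,6) = 84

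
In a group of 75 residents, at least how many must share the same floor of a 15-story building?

There are 15 possible values for floor of a 15-story building. With 75 residents and 15 categories, by pigeonhole: ceiling(75/15).

Final answer: 5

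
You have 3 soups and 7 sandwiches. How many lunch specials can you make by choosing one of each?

By the multiplication principle: 3 x 7.

Final answer: 21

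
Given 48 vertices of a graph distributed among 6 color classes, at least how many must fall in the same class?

By pigeonhole with 48 objects and 6 categories: ceiling(48/6).

Final answer: 8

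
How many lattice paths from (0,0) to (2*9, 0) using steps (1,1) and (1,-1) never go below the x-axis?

Total monotonic paths to (9,9): C(18,9) = 48620.
By the reflection principle, paths that go above the diagonal number C(18,10) = 43758.
Valid Dyck paths: 48620 - 43758.
(Check: C(18,9) - C(18,10) = C(18,9)/10, the Catalan number C_{9}.)

Final answer: C_{9} = 4862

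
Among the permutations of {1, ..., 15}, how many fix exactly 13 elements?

Choose which 13 elements are fixed: C(15,13) = 105.
Derange the remaining 2 using D(j) = (j-1)(D(j-1) + D(j-2)), D(0)=1, D(1)=0: D(2)=1.
Total: 105 x 1.

Final answer: C(15,13) D(2) = 105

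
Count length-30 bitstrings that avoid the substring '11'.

Classify by the final bit: ...0 gives a(n-1) strings, ...01 gives a(n-2) strings. Thus a(n) = a(n-1) + a(n-2) with a(1)=2, a(2)=3.
Building up term by term: a(1)=2, a(2)=3, a(3)=5, a(4)=8, a(5)=13, a(6)=21, a(7)=34, a(8)=55, a(9)=89, a(10)=144, a(11)=233, a(12)=377, a(13)=610, a(14)=987, a(15)=1597, a(16)=2584, a(17)=4181, a(18)=6765, a(19)=10946, a(20)=17711, a(21)=28657, a(22)=46368, a(23)=75025, a(24)=121393, a(25)=196418, a(26)=317811, a(27)=514229, a(28)=832040, a(29)=1346269, a(30)=2178309.

Final answer: 2178309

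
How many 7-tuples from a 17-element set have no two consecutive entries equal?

Let g(n) count such strings. g(1) = 17, and each valid string of length n-1 extends in 16 ways (any symbol but the last), so g(n) = 16 g(n-1).
Total: g(7) = 17 x 16^6.

Final answer: 17 x 16^{6} = 285212672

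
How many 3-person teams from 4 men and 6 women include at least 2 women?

Sum over valid woman counts:
C(6,2)C(4,1) = 60
C(6,3)C(4,0) = 20
Total: 60 + 20.

Final answer: 80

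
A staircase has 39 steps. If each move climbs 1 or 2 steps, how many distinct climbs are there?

Let f(n) be the number of climbs. Removing the last move (1 or 2 steps) gives f(n) = f(n-1) + f(n-2); base cases f(1)=1, f(2)=2.
Computing successive values: f(1)=1, f(2)=2, f(3)=3, f(4)=5, f(5)=8, f(6)=13, f(7)=21, f(8)=34, f(9)=55, f(10)=89, f(11)=144, f(12)=233, f(13)=377, f(14)=610, f(15)=987, f(16)=1597, f(17)=2584, f(18)=4181, f(19)=6765, f(20)=10946, f(21)=17711, f(22)=28657, f(23)=46368, f(24)=75025, f(25)=121393, f(26)=196418, f(27)=317811, f(28)=514229, f(29)=832040, f(30)=1346269, f(31)=2178309, f(32)=3524578, f(33)=5702887, f(34)=9227465, f(35)=14930352, f(36)=24157817, f(37)=39088169, f(38)=63245986, f(39)=102334155.

Final answer: 102334155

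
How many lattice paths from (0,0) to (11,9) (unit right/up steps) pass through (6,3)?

Paths (0,0)->(6,3): C(9,3) = 84.
Paths (6,3)->(11,9): C(11,6) = 462.
By multiplication principle: 84 x 462.

Final answer: 38808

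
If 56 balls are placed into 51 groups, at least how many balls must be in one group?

By the pigeonhole principle: ceiling(56/51).

Final answer: 2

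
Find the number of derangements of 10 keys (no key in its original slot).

Derangements satisfy D(n) = (n-1)(D(n-1) + D(n-2)), starting from D(0)=1, D(1)=0.
D(2) = 1 x (0 + 1) = 1
D(3) = 2 x (1 + 0) = 2
D(4) = 3 x (2 + 1) = 9
D(5) = 4 x (9 + 2) = 44
D(6) = 5 x (44 + 9) = 265
D(7) = 6 x (265 + 44) = 1854
D(8) = 7 x (1854 + 265) = 14833
D(9) = 8 x (14833 + 1854) = 133496
D(10) = 9 x (D(9) + D(8)) = 9 x (133496 + 14833)

Final answer: D(10) = 1334961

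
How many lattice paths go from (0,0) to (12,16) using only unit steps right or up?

Each path has 12 right steps and 16 up steps in some order (28 steps total).
Choose which 16 of the 28 steps are up: C(28,16).

Final answer: C(28,16) = 30421755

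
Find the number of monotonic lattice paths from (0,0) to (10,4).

Each path has 10 right steps and 4 up steps in some order (14 steps total).
Choose which 4 of the 14 steps are up: C(14,4).

Final answer: C(14,4) = 1001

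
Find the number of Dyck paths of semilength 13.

Total monotonic paths to (13,13): C(26,13) = 10400600.
A path is bad iff it touches y = x + 1; reflecting its initial segment maps bad paths bijectively onto all paths to (12,14), of which there are C(26,14) = 9657700.
Valid Dyck paths: 10400600 - 9657700.
(Equivalently, C_{13} = C(26,13)/14 = 10400600/14.)

Final answer: C_{13} = 742900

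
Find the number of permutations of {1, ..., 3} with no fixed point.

Use the recurrence D(n) = (n-1)(D(n-1) + D(n-2)) with D(0)=1, D(1)=0.
Building up: D(2)=1.
D(3) = 2 x (D(2) + D(1)) = 2 x (1 + 0).

Final answer: D(3) = 2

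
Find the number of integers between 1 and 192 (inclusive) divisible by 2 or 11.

Multiples of 2: 96. Multiples of 11: 17. Of both (lcm=22): 8.
By inclusion-exclusion: 96 + 17 - 8.

Final answer: 105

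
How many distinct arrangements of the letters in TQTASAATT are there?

Letters (A:3, Q:1, S:1, T:4). Total letters: 9.
Permutations = 9!/(4! x 3!).

Final answer: 2520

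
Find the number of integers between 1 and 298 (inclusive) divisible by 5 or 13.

Multiples of 5: 59. Multiples of 13: 22. Of both (lcm=65): 4.
By inclusion-exclusion: 59 + 22 - 4.

Final answer: 77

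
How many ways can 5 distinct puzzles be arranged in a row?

The number of ways to arrange 5 distinct objects is 5!.

Final answer: 5! = 120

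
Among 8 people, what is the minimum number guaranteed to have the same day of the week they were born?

There are 7 possible values for day of the week they were born. With 8 people and 7 categories, by pigeonhole: ceiling(8/7).

Final answer: 2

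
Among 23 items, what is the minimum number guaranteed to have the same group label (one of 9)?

There are 9 possible values for group label (one of 9). With 23 items and 9 categories, by pigeonhole: ceiling(23/9).

Final answer: 3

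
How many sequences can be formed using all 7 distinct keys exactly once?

The number of ways to arrange 7 distinct objects is 7!.

Final answer: 7! = 5040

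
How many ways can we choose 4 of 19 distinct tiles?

C(19,4) = 19!/(4! x 15!).

Final answer: \binom{19}{4} = 3876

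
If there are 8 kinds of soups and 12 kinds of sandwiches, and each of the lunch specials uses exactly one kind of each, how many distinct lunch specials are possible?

By the multiplication principle: 8 x 12.

Final answer: 96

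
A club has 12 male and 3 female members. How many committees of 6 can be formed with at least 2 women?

Sum over valid woman counts:
C(3,2)C(12,4) = 1485
C(3,3)C(12,3) = 220
Total: 1485 + 220.

Final answer: 1705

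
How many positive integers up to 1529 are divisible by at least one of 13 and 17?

Multiples of 13: 117. Multiples of 17: 89. Of both (lcm=221): 6.
By inclusion-exclusion: 117 + 89 - 6.

Final answer: 200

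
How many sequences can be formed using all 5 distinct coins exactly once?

The number of ways to arrange 5 distinct objects is 5!.

Final answer: 5! = 120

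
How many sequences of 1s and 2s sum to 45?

Let f(n) count the ways. The last step is size 1 or 2, so f(n) = f(n-1) + f(n-2) with f(1)=1, f(2)=2.
Building up term by term: f(1)=1, f(2)=2, f(3)=3, f(4)=5, f(5)=8, f(6)=13, f(7)=21, f(8)=34, f(9)=55, f(10)=89, f(11)=144, f(12)=233, f(13)=377, f(14)=610, f(15)=987, f(16)=1597, f(17)=2584, f(18)=4181, f(19)=6765, f(20)=10946, f(21)=17711, f(22)=28657, f(23)=46368, f(24)=75025, f(25)=121393, f(26)=196418, f(27)=317811, f(28)=514229, f(29)=832040, f(30)=1346269, f(31)=2178309, f(32)=3524578, f(33)=5702887, f(34)=9227465, f(35)=14930352, f(36)=24157817, f(37)=39088169, f(38)=63245986, f(39)=102334155, f(40)=165580141, f(41)=267914296, f(42)=433494437, f(43)=701408733, f(44)=1134903170, f(45)=1836311903.

Final answer: 1836311903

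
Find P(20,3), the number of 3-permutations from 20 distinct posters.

P(20,3) = 20!/(20-3)! = 20!/17!.

Final answer: P(20,3) = 6840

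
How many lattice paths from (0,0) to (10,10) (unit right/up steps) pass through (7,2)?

Paths (0,0)->(7,2): C(9,2) = 36.
Paths (7,2)->(10,10): C(11,8) = 165.
By multiplication principle: 36 x 165.

Final answer: 5940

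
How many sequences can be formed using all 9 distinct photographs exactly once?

The number of ways to arrange 9 distinct objects is 9!.

Final answer: 9! = 362880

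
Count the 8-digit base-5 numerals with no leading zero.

In base 5, the leading digit has 4 choices (1..4); each of the remaining 7 digits has 5 choices.
Total: 4 x 5^7.

Final answer: 312500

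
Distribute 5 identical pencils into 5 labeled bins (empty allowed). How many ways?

Stars and bars: C(n+k-1, k-1) = C(9,4).

Final answer: C(9,4) = 126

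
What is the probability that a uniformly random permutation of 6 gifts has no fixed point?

Derangements satisfy D(n) = (n-1)(D(n-1) + D(n-2)), starting from D(0)=1, D(1)=0.
Building up: D(2)=1, D(3)=2, D(4)=9, D(5)=44, D(6)=265.
Total arrangements: 6! = 720.
Probability = D(6)/6! = 53/144.

Final answer: D(6)/6! = 265/720 = 0.368056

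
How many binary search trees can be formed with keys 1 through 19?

This is counted by the nth Catalan number C_n. Here n = 19.
C_n = C(2n,n)/(n+1), so C_{19} = C(38,19)/20 = 35345263800/20.

Final answer: C_{19} = 1767263190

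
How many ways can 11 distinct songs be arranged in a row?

The number of ways to arrange 11 distinct objects is 11!.

Final answer: 11! = 39916800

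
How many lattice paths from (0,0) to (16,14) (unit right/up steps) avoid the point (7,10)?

Total paths to (16,14): C(30,14) = 145422675.
Paths through (7,10): C(17,10) x C(13,4) = 13905320.
Avoiding (7,10): 145422675 - 13905320.

Final answer: 131517355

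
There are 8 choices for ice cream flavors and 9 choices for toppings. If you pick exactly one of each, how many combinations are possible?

By the multiplication principle: 8 x 9.

Final answer: 72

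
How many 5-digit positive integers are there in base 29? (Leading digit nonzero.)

These are the integers in [29^4, 29^5), so the count is 29^5 - 29^4 = 28 x 29^4.

Final answer: 19803868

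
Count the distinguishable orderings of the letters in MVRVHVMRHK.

Letters (H:2, K:1, M:2, R:2, V:3). Total letters: 10.
Permutations = 10!/(3! x 2! x 2! x 2!).

Final answer: 75600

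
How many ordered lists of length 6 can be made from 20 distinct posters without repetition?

P(20,6) = 20!/(20-6)! = 20!/14!.

Final answer: P(20,6) = 27907200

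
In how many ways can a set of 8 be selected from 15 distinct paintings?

C(15,8) = 15!/(8! x 7!).

Final answer: \binom{15}{8} = 6435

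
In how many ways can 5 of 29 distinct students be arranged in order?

P(29,5) = 29!/(29-5)! = 29!/24!.

Final answer: P(29,5) = 14250600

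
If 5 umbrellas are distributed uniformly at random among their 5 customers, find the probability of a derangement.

D(n) = (n-1)(D(n-1) + D(n-2)), D(0)=1, D(1)=0.
Building up: D(2)=1, D(3)=2, D(4)=9, D(5)=44.
Total arrangements: 5! = 120.
Probability = D(5)/5! = 11/30.

Final answer: D(5)/5! = 44/120 = 0.366667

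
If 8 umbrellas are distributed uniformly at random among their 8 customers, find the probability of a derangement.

Use the recurrence D(n) = (n-1)(D(n-1) + D(n-2)) with D(0)=1, D(1)=0.
Building up: D(2)=1, D(3)=2, D(4)=9, D(5)=44, D(6)=265, D(7)=1854, D(8)=14833.
Total arrangements: 8! = 40320.
Probability = D(8)/8! = 2119/5760.

Final answer: D(8)/8! = 14833/40320 = 0.367882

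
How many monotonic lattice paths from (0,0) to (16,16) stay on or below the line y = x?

Total monotonic paths to (16,16): C(32,16) = 601080390.
By the reflection principle, paths that go above the diagonal number C(32,17) = 565722720.
Valid Dyck paths: 601080390 - 565722720.
(Equivalently, C_{16} = C(32,16)/17 = 601080390/17.)

Final answer: C_{16} = 35357670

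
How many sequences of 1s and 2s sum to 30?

Let f(n) count the ways. The last step is size 1 or 2, so f(n) = f(n-1) + f(n-2) with f(1)=1, f(2)=2.
Iterating the recurrence: f(1)=1, f(2)=2, f(3)=3, f(4)=5, f(5)=8, f(6)=13, f(7)=21, f(8)=34, f(9)=55, f(10)=89, f(11)=144, f(12)=233, f(13)=377, f(14)=610, f(15)=987, f(16)=1597, f(17)=2584, f(18)=4181, f(19)=6765, f(20)=10946, f(21)=17711, f(22)=28657, f(23)=46368, f(24)=75025, f(25)=121393, f(26)=196418, f(27)=317811, f(28)=514229, f(29)=832040, f(30)=1346269.

Final answer: 1346269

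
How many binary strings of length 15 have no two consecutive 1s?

A valid string ends in 0 (append to any length-(n-1) valid string) or in 01 (append to any length-(n-2) valid string), so a(n) = a(n-1) + a(n-2) with a(1)=2, a(2)=3.
Computing successive values: a(1)=2, a(2)=3, a(3)=5, a(4)=8, a(5)=13, a(6)=21, a(7)=34, a(8)=55, a(9)=89, a(10)=144, a(11)=233, a(12)=377, a(13)=610, a(14)=987, a(15)=1597.

Final answer: 1597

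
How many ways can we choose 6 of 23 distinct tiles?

C(23,6) = 23!/(6! x (23-6)!).

Final answer: C(23,6) = 100947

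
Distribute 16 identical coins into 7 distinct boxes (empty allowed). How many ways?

Stars and bars: C(n+k-1, k-1) = C(22,6).

Final answer: C(22,6) = 74613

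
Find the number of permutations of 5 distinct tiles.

The number of ways to arrange 5 distinct objects is 5!.

Final answer: 5! = 120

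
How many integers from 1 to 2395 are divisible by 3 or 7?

Multiples of 3: 798. Multiples of 7: 342. Of both (lcm=21): 114.
By inclusion-exclusion: 798 + 342 - 114.

Final answer: 1026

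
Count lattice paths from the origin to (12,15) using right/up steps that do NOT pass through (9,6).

Total paths to (12,15): C(27,15) = 17383860.
Paths through (9,6): C(15,6) x C(12,9) = 1101100.
Avoiding (9,6): 17383860 - 1101100.

Final answer: 16282760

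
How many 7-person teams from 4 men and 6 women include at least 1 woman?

Sum over valid woman counts:
C(6,3)C(4,4) = 20
C(6,4)C(4,3) = 60
C(6,5)C(4,2) = 36
C(6,6)C(4,1) = 4
Total: 20 + 60 + 36 + 4.

Final answer: 120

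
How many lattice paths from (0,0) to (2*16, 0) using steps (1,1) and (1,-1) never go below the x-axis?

Total monotonic paths to (16,16): C(32,16) = 601080390.
By the reflection principle, paths that go above the diagonal number C(32,17) = 565722720.
Valid Dyck paths: 601080390 - 565722720.
(This is the Catalan number C_{16}.)

Final answer: C_{16} = 35357670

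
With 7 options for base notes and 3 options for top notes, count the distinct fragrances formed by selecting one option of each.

By the multiplication principle: 7 x 3.

Final answer: 21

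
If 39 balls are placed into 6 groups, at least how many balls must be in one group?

By the pigeonhole principle: ceiling(39/6).

Final answer: 7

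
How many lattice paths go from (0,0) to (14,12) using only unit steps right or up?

Each path has 14 right steps and 12 up steps in some order (26 steps total).
Choose which 12 of the 26 steps are up: C(26,12).

Final answer: C(26,12) = 9657700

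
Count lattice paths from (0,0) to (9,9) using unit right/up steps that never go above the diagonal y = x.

Total monotonic paths to (9,9): C(18,9) = 48620.
A path is bad iff it touches y = x + 1; reflecting its initial segment maps bad paths bijectively onto all paths to (8,10), of which there are C(18,10) = 43758.
Valid Dyck paths: 48620 - 43758.
(This is the Catalan number C_{9}.)

Final answer: C_{9} = 4862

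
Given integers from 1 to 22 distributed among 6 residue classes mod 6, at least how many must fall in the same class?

By pigeonhole with 22 objects and 6 categories: ceiling(22/6).

Final answer: 4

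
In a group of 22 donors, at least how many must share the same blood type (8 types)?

There are 8 possible values for blood type (8 types). With 22 donors and 8 categories, by pigeonhole: ceiling(22/8).

Final answer: 3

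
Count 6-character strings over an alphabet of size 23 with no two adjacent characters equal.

Let g(n) count such strings. g(1) = 23, and each valid string of length n-1 extends in 22 ways (any symbol but the last), so g(n) = 22 g(n-1).
Total: g(6) = 23 x 22^5.

Final answer: 23 x 22^{5} = 118533536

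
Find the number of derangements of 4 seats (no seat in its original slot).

D(n) = (n-1)(D(n-1) + D(n-2)), D(0)=1, D(1)=0.
D(2) = 1 x (0 + 1) = 1
D(3) = 2 x (1 + 0) = 2
D(4) = 3 x (D(3) + D(2)) = 3 x (2 + 1)

Final answer: D(4) = 9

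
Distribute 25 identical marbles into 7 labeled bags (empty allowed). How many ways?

Stars and bars: C(n+k-1, k-1) = C(31,6).

Final answer: C(31,6) = 736281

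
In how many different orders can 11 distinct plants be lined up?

The number of ways to arrange 11 distinct objects is 11!.

Final answer: 11! = 39916800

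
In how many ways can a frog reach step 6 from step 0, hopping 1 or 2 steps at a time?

Let f(n) count the ways. The last step is size 1 or 2, so f(n) = f(n-1) + f(n-2) with f(1)=1, f(2)=2.
Computing successive values: f(1)=1, f(2)=2, f(3)=3, f(4)=5, f(5)=8, f(6)=13.

Final answer: 13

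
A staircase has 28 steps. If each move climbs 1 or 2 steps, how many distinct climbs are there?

Let f(n) be the number of climbs. Removing the last move (1 or 2 steps) gives f(n) = f(n-1) + f(n-2); base cases f(1)=1, f(2)=2.
Building up term by term: f(1)=1, f(2)=2, f(3)=3, f(4)=5, f(5)=8, f(6)=13, f(7)=21, f(8)=34, f(9)=55, f(10)=89, f(11)=144, f(12)=233, f(13)=377, f(14)=610, f(15)=987, f(16)=1597, f(17)=2584, f(18)=4181, f(19)=6765, f(20)=10946, f(21)=17711, f(22)=28657, f(23)=46368, f(24)=75025, f(25)=121393, f(26)=196418, f(27)=317811, f(28)=514229.

Final answer: 514229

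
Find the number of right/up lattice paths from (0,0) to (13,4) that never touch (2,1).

Total paths to (13,4): C(17,4) = 2380.
Paths through (2,1): C(3,1) x C(14,3) = 1092.
Avoiding (2,1): 2380 - 1092.

Final answer: 1288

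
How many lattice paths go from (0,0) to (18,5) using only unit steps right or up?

Each path has 18 right steps and 5 up steps in some order (23 steps total).
Choose which 5 of the 23 steps are up: C(23,5).

Final answer: C(23,5) = 33649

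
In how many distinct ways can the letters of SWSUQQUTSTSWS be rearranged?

Letters (Q:2, S:5, T:2, U:2, W:2). Total letters: 13.
Permutations = 13!/(5! x 2! x 2! x 2! x 2!).

Final answer: 3243240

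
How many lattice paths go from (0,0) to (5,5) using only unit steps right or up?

Each path has 5 right steps and 5 up steps in some order (10 steps total).
Choose which 5 of the 10 steps are up: C(10,5).

Final answer: C(10,5) = 252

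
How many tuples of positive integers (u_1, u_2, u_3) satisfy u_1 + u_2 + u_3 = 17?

Substitute u'_i = u_i - 1 (so u'_i >= 0). Then sum u'_i = 17 - 3 = 14.
Stars and bars: C(14+3-1, 3-1) = C(16,2).

Final answer: C(16,2) = 120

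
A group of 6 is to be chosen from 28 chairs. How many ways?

C(28,6) = 28!/(6! x 22!).

Final answer: \binom{28}{6} = 376740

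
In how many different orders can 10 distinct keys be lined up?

The number of ways to arrange 10 distinct objects is 10!.

Final answer: 10! = 3628800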